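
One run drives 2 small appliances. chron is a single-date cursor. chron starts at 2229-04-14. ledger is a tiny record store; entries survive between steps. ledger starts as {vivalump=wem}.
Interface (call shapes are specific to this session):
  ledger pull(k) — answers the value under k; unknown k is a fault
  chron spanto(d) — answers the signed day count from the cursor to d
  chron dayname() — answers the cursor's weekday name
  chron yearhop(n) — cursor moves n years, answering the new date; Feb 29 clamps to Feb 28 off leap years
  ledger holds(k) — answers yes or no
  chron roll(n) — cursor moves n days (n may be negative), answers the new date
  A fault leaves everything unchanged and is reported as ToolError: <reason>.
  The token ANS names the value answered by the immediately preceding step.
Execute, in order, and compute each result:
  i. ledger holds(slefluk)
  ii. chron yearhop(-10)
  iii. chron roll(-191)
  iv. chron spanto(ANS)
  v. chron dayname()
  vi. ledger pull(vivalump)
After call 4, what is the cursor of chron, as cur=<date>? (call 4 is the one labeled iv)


Answer: cur=2218-10-05

Derivation:
Do: ledger holds[k=slefluk]
See: no
Do: chron yearhop[n=-10]
See: 2219-04-14
Do: chron roll[n=-191]
See: 2218-10-05
Do: chron spanto[d=ANS]
See: 0
Do: chron dayname[]
See: Monday
Do: ledger pull[k=vivalump]
See: wem


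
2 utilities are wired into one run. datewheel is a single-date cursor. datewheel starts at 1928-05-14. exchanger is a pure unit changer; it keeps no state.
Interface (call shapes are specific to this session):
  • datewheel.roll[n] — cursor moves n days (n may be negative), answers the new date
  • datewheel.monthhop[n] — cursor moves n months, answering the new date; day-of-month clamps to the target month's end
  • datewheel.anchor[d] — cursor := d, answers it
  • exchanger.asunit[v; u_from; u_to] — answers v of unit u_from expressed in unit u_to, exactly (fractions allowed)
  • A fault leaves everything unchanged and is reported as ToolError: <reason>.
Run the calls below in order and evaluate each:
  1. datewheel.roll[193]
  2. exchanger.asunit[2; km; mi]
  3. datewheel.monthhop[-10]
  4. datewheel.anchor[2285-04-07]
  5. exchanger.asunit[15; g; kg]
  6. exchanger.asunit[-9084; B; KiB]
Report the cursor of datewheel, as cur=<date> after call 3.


Answer: cur=1928-01-23

Derivation:
CALL datewheel.roll[n='193']
RET  1928-11-23
CALL exchanger.asunit[v='2'; u_from='km'; u_to='mi']
RET  15625/12573
CALL datewheel.monthhop[n='-10']
RET  1928-01-23
CALL datewheel.anchor[d='2285-04-07']
RET  2285-04-07
CALL exchanger.asunit[v='15'; u_from='g'; u_to='kg']
RET  3/200
CALL exchanger.asunit[v='-9084'; u_from='B'; u_to='KiB']
RET  -2271/256


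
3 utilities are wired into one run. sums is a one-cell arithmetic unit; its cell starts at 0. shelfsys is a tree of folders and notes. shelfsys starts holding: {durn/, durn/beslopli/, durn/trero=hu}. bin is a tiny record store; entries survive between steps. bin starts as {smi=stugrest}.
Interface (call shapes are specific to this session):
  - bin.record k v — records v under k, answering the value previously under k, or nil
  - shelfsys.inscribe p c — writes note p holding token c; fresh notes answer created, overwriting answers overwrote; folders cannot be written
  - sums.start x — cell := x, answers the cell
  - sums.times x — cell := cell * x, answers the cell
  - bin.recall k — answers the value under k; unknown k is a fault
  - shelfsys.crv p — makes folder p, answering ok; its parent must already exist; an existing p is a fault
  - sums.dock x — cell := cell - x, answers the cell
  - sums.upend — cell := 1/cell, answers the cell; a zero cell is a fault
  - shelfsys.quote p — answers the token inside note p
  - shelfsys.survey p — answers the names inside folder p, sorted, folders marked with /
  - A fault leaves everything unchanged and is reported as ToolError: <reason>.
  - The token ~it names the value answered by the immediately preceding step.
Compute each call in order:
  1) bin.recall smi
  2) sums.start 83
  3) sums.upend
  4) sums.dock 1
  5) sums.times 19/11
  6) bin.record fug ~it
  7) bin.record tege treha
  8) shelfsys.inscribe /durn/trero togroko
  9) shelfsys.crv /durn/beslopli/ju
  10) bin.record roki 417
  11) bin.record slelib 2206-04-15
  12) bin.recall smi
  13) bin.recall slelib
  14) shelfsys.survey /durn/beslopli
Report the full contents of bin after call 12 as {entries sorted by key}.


Answer: {fug=-1558/913, roki=417, slelib=2206-04-15, smi=stugrest, tege=treha}

Derivation:
CALL recall[smi]
RET  stugrest
CALL start[83]
RET  83
CALL upend[]
RET  1/83
CALL dock[1]
RET  -82/83
CALL times[19/11]
RET  -1558/913
CALL record[fug; ~it]
RET  nil
CALL record[tege; treha]
RET  nil
CALL inscribe[/durn/trero; togroko]
RET  overwrote
CALL crv[/durn/beslopli/ju]
RET  ok
CALL record[roki; 417]
RET  nil
CALL record[slelib; 2206-04-15]
RET  nil
CALL recall[smi]
RET  stugrest
CALL recall[slelib]
RET  2206-04-15
CALL survey[/durn/beslopli]
RET  [ju/]


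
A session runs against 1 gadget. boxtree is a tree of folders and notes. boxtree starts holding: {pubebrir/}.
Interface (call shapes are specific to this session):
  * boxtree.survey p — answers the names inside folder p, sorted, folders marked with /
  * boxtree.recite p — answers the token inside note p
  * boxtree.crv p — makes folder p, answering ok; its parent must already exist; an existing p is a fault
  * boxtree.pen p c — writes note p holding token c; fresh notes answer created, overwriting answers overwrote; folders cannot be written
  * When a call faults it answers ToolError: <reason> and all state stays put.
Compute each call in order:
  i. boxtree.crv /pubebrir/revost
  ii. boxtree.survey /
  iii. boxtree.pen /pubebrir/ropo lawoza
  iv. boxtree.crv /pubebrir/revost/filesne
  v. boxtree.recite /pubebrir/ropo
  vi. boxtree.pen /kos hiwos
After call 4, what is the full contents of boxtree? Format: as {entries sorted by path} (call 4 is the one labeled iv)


Answer: {pubebrir/, pubebrir/revost/, pubebrir/revost/filesne/, pubebrir/ropo=lawoza}

Derivation:
I call boxtree.crv on p='/pubebrir/revost', giving ok.
I run boxtree.survey on p='/', yielding [pubebrir/].
Then boxtree.pen on p='/pubebrir/ropo', c='lawoza', → created.
I try boxtree.crv on p='/pubebrir/revost/filesne', giving ok.
I run boxtree.recite on p='/pubebrir/ropo', which returns lawoza.
Next I call boxtree.pen on p='/kos', c='hiwos', yielding created.


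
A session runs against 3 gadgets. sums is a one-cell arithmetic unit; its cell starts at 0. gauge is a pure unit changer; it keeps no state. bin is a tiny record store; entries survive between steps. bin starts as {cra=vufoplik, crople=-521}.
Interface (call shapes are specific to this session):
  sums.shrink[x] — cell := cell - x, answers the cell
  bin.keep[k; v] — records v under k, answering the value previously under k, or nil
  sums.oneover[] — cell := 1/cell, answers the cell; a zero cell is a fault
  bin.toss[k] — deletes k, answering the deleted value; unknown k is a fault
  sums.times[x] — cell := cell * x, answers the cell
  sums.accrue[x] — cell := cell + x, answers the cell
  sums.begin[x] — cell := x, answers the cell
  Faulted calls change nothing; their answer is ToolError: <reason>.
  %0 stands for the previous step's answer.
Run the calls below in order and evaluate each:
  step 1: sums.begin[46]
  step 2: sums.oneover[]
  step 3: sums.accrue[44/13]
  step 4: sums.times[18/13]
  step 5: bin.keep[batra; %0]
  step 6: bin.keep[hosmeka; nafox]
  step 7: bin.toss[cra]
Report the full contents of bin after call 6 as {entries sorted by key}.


Answer: {batra=18333/3887, cra=vufoplik, crople=-521, hosmeka=nafox}

Derivation:
Do: sums.begin[x=46]
See: 46
Do: sums.oneover[]
See: 1/46
Do: sums.accrue[x=44/13]
See: 2037/598
Do: sums.times[x=18/13]
See: 18333/3887
Do: bin.keep[k=batra; v=%0]
See: nil
Do: bin.keep[k=hosmeka; v=nafox]
See: nil
Do: bin.toss[k=cra]
See: vufoplik


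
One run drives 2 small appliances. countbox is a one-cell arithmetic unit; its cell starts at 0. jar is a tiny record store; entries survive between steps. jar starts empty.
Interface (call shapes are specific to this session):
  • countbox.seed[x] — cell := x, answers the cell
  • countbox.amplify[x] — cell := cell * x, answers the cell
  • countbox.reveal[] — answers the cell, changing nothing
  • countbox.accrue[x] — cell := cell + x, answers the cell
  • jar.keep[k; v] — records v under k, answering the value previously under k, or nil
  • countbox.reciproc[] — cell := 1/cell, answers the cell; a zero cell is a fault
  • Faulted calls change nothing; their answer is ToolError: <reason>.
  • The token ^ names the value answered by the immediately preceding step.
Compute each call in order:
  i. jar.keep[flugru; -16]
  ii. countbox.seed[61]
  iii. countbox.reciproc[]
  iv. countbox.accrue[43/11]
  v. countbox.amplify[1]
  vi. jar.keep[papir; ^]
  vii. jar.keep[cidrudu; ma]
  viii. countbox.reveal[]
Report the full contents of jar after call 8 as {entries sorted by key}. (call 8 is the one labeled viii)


Answer: {cidrudu=ma, flugru=-16, papir=2634/671}

Derivation:
>> keep(flugru, -16)
<< nil
>> seed(61)
<< 61
>> reciproc()
<< 1/61
>> accrue(43/11)
<< 2634/671
>> amplify(1)
<< 2634/671
>> keep(papir, ^)
<< nil
>> keep(cidrudu, ma)
<< nil
>> reveal()
<< 2634/671


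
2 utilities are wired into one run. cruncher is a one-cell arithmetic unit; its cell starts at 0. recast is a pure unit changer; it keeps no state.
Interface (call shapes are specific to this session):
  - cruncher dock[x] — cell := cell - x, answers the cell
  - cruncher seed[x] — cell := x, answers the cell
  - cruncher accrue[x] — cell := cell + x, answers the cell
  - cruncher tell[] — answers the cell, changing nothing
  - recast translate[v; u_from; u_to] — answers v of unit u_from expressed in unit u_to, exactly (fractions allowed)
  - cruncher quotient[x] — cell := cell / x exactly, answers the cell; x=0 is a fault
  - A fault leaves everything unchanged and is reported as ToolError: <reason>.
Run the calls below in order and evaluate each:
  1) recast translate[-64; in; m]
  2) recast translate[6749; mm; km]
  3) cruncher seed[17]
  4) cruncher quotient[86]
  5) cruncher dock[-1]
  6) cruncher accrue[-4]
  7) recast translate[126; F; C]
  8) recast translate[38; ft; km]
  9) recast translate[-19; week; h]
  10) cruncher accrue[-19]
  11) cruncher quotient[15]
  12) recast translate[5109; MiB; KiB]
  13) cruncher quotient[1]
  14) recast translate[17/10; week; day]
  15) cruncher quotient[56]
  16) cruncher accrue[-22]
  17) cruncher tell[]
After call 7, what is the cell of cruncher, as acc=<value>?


Answer: acc=-241/86

Derivation:
-- recast translate(v=-64, u_from=in, u_to=m) : -1016/625
-- recast translate(v=6749, u_from=mm, u_to=km) : 6749/1000000
-- cruncher seed(x=17) : 17
-- cruncher quotient(x=86) : 17/86
-- cruncher dock(x=-1) : 103/86
-- cruncher accrue(x=-4) : -241/86
-- recast translate(v=126, u_from=F, u_to=C) : 470/9
-- recast translate(v=38, u_from=ft, u_to=km) : 7239/625000
-- recast translate(v=-19, u_from=week, u_to=h) : -3192
-- cruncher accrue(x=-19) : -1875/86
-- cruncher quotient(x=15) : -125/86
-- recast translate(v=5109, u_from=MiB, u_to=KiB) : 5231616
-- cruncher quotient(x=1) : -125/86
-- recast translate(v=17/10, u_from=week, u_to=day) : 119/10
-- cruncher quotient(x=56) : -125/4816
-- cruncher accrue(x=-22) : -106077/4816
-- cruncher tell() : -106077/4816


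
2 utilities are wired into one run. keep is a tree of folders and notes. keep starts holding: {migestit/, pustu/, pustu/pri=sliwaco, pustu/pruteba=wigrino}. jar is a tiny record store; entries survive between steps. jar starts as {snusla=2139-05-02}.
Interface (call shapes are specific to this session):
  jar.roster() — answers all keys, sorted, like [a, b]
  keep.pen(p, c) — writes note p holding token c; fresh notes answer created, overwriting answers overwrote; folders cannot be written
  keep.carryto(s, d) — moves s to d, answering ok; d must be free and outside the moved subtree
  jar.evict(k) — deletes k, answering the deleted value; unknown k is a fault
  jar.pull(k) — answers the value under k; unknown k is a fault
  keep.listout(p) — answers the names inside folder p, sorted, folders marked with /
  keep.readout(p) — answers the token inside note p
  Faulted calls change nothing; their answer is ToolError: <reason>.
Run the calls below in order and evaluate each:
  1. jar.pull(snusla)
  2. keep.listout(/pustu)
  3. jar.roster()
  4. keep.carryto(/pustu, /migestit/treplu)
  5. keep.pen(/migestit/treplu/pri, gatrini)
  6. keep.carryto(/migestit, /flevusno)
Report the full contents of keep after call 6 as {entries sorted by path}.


// 1. jar.pull(k=snusla) : 2139-05-02
// 2. keep.listout(p=/pustu) : [pri, pruteba]
// 3. jar.roster() : [snusla]
// 4. keep.carryto(s=/pustu, d=/migestit/treplu) : ok
// 5. keep.pen(p=/migestit/treplu/pri, c=gatrini) : overwrote
// 6. keep.carryto(s=/migestit, d=/flevusno) : ok

Answer: {flevusno/, flevusno/treplu/, flevusno/treplu/pri=gatrini, flevusno/treplu/pruteba=wigrino}


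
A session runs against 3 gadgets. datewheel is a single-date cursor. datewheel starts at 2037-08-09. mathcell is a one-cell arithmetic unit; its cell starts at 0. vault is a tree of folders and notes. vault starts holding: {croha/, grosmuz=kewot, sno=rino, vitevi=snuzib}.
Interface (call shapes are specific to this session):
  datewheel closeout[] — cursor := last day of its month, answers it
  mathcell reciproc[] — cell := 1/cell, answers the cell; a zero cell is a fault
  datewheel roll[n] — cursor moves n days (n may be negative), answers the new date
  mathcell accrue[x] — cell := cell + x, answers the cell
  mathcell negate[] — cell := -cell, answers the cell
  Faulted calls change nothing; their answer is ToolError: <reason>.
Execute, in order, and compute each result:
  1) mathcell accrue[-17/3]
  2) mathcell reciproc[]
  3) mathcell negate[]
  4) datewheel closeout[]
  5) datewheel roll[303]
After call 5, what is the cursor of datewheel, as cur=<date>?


Act: mathcell accrue[x: -17/3]
Obs: -17/3
Act: mathcell reciproc[]
Obs: -3/17
Act: mathcell negate[]
Obs: 3/17
Act: datewheel closeout[]
Obs: 2037-08-31
Act: datewheel roll[n: 303]
Obs: 2038-06-30

Answer: cur=2038-06-30


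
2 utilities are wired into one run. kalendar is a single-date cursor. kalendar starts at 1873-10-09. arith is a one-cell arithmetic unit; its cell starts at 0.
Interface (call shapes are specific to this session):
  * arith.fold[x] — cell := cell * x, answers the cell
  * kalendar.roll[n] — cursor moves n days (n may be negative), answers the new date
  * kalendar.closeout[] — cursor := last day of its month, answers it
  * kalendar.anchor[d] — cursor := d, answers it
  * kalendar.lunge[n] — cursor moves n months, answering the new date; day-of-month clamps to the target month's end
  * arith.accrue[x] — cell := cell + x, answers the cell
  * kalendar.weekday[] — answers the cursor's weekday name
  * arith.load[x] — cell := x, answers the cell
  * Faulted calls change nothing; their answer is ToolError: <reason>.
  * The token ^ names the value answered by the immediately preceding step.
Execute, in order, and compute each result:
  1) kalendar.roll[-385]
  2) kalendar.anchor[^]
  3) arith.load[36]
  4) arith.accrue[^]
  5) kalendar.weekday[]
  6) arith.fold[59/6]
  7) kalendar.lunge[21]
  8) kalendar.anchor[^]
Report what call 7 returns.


! roll(n→-385) : 1872-09-19
! anchor(d→^) : 1872-09-19
! load(x→36) : 36
! accrue(x→^) : 72
! weekday() : Thursday
! fold(x→59/6) : 708
! lunge(n→21) : 1874-06-19
! anchor(d→^) : 1874-06-19

Answer: 1874-06-19


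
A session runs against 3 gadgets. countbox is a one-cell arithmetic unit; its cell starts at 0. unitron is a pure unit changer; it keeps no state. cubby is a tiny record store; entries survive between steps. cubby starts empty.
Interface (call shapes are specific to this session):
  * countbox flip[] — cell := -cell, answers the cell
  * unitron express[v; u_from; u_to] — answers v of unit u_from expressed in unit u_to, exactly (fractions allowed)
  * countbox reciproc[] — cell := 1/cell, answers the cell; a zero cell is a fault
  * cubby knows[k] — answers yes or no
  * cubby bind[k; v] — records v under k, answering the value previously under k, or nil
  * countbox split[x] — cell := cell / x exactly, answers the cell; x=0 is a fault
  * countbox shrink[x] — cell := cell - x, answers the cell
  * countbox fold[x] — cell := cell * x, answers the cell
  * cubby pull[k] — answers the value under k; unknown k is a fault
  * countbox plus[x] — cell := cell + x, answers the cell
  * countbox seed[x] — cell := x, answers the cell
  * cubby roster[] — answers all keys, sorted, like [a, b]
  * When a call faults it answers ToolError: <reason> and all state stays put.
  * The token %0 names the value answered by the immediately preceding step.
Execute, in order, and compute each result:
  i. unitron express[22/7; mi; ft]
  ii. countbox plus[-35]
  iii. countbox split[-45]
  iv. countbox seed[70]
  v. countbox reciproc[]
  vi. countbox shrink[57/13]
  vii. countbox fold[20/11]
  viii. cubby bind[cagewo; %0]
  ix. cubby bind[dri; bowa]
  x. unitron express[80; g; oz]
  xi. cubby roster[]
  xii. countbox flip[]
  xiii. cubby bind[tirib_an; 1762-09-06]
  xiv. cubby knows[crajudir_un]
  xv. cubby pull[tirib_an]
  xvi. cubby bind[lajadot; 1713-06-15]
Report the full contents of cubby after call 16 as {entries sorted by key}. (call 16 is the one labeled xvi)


Invoking unitron express(v→22/7, u_from→mi, u_to→ft), → 116160/7.
Using countbox plus(x→-35): -35.
I run countbox split(x→-45), which returns 7/9.
Using countbox seed(x→70), — result: 70.
I run countbox reciproc(), and observe 1/70.
I try countbox shrink(x→57/13), → -3977/910.
I call countbox fold(x→20/11), → -7954/1001.
Then cubby bind(k→cagewo, v→%0): nil.
Now I run cubby bind(k→dri, v→bowa), and see nil.
I try unitron express(v→80, u_from→g, u_to→oz), which returns 128000000/45359237.
I run cubby roster, and observe [cagewo, dri].
Next I call countbox flip(), yielding 7954/1001.
Then cubby bind(k→tirib_an, v→1762-09-06), and get nil.
I call cubby knows(k→crajudir_un), — result: no.
Next I call cubby pull(k→tirib_an), and observe 1762-09-06.
Calling cubby bind(k→lajadot, v→1713-06-15), and get nil.

Answer: {cagewo=-7954/1001, dri=bowa, lajadot=1713-06-15, tirib_an=1762-09-06}


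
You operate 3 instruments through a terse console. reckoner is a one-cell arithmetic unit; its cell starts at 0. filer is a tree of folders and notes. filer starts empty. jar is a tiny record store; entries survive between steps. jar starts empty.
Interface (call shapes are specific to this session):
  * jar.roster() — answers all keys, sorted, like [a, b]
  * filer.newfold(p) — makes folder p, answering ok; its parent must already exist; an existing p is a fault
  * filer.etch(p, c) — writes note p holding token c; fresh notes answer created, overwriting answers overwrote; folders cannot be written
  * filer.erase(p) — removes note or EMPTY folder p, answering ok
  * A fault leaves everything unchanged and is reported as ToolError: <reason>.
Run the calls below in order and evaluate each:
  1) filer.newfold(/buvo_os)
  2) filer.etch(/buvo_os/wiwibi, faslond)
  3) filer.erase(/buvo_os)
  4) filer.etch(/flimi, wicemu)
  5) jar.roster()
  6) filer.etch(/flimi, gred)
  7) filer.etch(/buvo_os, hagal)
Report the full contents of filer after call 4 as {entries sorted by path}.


Answer: {buvo_os/, buvo_os/wiwibi=faslond, flimi=wicemu}

Derivation:
Do: newfold[p=/buvo_os]
See: ok
Do: etch[p=/buvo_os/wiwibi; c=faslond]
See: created
Do: erase[p=/buvo_os]
See: ToolError: not empty
Do: etch[p=/flimi; c=wicemu]
See: created
Do: roster[]
See: []
Do: etch[p=/flimi; c=gred]
See: overwrote
Do: etch[p=/buvo_os; c=hagal]
See: ToolError: is a directory


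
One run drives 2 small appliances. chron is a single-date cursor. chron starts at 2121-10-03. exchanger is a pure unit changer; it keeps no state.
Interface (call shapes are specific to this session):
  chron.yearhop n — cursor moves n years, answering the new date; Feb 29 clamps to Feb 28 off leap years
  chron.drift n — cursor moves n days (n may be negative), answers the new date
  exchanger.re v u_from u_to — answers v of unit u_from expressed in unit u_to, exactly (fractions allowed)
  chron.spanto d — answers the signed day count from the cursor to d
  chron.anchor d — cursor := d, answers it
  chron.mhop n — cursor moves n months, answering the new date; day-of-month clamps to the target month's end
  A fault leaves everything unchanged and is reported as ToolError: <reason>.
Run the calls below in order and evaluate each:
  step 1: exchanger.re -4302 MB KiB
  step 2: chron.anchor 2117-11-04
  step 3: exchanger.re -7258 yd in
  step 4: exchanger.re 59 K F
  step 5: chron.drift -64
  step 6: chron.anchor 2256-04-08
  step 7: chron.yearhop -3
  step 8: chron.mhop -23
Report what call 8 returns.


→ exchanger.re(v: -4302, u_from: MB, u_to: KiB)
← -33609375/8
→ chron.anchor(d: 2117-11-04)
← 2117-11-04
→ exchanger.re(v: -7258, u_from: yd, u_to: in)
← -261288
→ exchanger.re(v: 59, u_from: K, u_to: F)
← -35347/100
→ chron.drift(n: -64)
← 2117-09-01
→ chron.anchor(d: 2256-04-08)
← 2256-04-08
→ chron.yearhop(n: -3)
← 2253-04-08
→ chron.mhop(n: -23)
← 2251-05-08

Answer: 2251-05-08


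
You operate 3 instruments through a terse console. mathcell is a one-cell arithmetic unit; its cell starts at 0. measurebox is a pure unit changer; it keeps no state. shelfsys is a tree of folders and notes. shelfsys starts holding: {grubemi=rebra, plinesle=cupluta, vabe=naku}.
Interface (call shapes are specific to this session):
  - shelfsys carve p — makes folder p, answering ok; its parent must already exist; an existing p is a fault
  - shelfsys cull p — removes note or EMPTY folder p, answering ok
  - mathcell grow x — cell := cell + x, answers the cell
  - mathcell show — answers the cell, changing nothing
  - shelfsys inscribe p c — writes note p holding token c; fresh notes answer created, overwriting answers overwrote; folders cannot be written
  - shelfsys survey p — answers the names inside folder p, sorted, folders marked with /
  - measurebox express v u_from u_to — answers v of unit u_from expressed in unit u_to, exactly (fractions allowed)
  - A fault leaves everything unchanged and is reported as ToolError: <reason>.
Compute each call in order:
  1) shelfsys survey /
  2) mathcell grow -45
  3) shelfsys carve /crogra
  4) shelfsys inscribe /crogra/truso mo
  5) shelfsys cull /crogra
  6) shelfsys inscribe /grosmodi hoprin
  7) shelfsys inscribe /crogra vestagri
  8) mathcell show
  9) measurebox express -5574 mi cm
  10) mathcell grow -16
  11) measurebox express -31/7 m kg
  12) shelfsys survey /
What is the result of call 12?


>>> shelfsys survey p: /
  [grubemi, plinesle, vabe]
>>> mathcell grow x: -45
  -45
>>> shelfsys carve p: /crogra
  ok
>>> shelfsys inscribe p: /crogra/truso c: mo
  created
>>> shelfsys cull p: /crogra
  ToolError: not empty
>>> shelfsys inscribe p: /grosmodi c: hoprin
  created
>>> shelfsys inscribe p: /crogra c: vestagri
  ToolError: is a directory
>>> mathcell show
  -45
>>> measurebox express v: -5574 u_from: mi u_to: cm
  -4485241728/5
>>> mathcell grow x: -16
  -61
>>> measurebox express v: -31/7 u_from: m u_to: kg
  ToolError: incompatible units
>>> shelfsys survey p: /
  [crogra/, grosmodi, grubemi, plinesle, vabe]

Answer: [crogra/, grosmodi, grubemi, plinesle, vabe]


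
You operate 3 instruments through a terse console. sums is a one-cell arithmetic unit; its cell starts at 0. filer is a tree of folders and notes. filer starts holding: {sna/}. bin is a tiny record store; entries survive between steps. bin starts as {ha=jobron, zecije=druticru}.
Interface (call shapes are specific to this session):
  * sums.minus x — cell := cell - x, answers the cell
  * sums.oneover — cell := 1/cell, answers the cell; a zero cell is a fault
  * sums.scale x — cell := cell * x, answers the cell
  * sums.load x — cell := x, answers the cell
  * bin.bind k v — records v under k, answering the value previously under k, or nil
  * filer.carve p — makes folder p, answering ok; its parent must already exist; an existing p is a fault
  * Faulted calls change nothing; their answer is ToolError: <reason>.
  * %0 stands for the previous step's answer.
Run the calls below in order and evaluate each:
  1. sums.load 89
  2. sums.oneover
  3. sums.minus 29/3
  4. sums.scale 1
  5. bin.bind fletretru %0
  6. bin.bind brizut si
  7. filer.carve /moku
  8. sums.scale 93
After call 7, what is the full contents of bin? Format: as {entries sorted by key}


Calling sums.load with x: 89, and get 89.
Using sums.oneover: 1/89.
I invoke sums.minus with x: 29/3, → -2578/267.
Now I run sums.scale with x: 1, and get -2578/267.
Invoking bin.bind with k: fletretru, v: %0, — result: nil.
Invoking bin.bind with k: brizut, v: si, — result: nil.
Using filer.carve with p: /moku, giving ok.
Next I call sums.scale with x: 93, — result: -79918/89.

Answer: {brizut=si, fletretru=-2578/267, ha=jobron, zecije=druticru}


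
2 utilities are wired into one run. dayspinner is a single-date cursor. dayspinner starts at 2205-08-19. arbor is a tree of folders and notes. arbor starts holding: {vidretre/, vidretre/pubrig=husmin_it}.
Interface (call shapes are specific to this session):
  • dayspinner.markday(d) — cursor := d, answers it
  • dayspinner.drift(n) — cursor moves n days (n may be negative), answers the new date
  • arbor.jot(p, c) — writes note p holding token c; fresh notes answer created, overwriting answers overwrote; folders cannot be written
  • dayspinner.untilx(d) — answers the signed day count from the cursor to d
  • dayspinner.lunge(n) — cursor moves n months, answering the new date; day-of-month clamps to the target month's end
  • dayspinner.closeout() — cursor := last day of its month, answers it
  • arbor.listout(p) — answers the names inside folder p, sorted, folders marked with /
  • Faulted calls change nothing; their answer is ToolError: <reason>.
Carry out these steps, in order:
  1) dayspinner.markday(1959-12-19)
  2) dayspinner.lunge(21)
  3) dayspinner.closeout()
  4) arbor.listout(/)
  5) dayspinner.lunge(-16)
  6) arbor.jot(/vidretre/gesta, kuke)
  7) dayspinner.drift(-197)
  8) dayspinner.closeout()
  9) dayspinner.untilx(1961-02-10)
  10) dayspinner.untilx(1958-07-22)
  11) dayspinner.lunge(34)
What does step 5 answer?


Answer: 1960-05-30

Derivation:
·→ dayspinner.markday(d=1959-12-19)
·← 1959-12-19
·→ dayspinner.lunge(n=21)
·← 1961-09-19
·→ dayspinner.closeout()
·← 1961-09-30
·→ arbor.listout(p=/)
·← [vidretre/]
·→ dayspinner.lunge(n=-16)
·← 1960-05-30
·→ arbor.jot(p=/vidretre/gesta, c=kuke)
·← created
·→ dayspinner.drift(n=-197)
·← 1959-11-15
·→ dayspinner.closeout()
·← 1959-11-30
·→ dayspinner.untilx(d=1961-02-10)
·← 438
·→ dayspinner.untilx(d=1958-07-22)
·← -496
·→ dayspinner.lunge(n=34)
·← 1962-09-30


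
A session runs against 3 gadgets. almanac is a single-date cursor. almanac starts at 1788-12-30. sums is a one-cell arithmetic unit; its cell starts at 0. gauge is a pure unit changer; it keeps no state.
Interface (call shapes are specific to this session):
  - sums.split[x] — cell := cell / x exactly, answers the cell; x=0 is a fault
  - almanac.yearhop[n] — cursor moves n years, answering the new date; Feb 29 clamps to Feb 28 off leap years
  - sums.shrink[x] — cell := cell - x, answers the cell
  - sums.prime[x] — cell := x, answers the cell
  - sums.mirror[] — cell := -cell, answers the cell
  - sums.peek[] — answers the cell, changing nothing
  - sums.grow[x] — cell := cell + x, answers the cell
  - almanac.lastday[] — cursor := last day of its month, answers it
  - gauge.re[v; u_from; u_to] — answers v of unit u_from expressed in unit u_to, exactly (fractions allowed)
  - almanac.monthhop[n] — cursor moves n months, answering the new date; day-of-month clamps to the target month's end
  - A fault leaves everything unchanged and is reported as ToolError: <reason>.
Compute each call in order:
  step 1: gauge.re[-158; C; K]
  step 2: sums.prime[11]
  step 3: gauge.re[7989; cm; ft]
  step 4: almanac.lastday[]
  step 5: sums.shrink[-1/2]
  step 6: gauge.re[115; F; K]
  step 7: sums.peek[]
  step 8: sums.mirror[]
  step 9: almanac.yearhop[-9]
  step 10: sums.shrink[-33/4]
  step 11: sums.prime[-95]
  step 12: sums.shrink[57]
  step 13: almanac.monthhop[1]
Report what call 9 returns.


;; 1. gauge.re(v: -158, u_from: C, u_to: K) -> 2303/20
;; 2. sums.prime(x: 11) -> 11
;; 3. gauge.re(v: 7989, u_from: cm, u_to: ft) -> 66575/254
;; 4. almanac.lastday() -> 1788-12-31
;; 5. sums.shrink(x: -1/2) -> 23/2
;; 6. gauge.re(v: 115, u_from: F, u_to: K) -> 57467/180
;; 7. sums.peek() -> 23/2
;; 8. sums.mirror() -> -23/2
;; 9. almanac.yearhop(n: -9) -> 1779-12-31
;; 10. sums.shrink(x: -33/4) -> -13/4
;; 11. sums.prime(x: -95) -> -95
;; 12. sums.shrink(x: 57) -> -152
;; 13. almanac.monthhop(n: 1) -> 1780-01-31

Answer: 1779-12-31


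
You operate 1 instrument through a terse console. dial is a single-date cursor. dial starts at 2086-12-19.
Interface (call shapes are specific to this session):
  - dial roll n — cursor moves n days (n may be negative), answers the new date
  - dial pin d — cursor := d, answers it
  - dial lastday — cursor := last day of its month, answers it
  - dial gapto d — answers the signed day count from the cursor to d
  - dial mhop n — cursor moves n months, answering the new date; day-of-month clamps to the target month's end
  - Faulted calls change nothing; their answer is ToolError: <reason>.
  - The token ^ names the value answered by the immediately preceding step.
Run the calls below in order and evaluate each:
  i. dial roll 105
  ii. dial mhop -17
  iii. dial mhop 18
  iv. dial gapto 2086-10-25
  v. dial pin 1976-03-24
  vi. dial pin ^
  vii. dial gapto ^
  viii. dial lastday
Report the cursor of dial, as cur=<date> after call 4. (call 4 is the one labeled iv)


~$ dial roll n→105
= 2087-04-03
~$ dial mhop n→-17
= 2085-11-03
~$ dial mhop n→18
= 2087-05-03
~$ dial gapto d→2086-10-25
= -190
~$ dial pin d→1976-03-24
= 1976-03-24
~$ dial pin d→^
= 1976-03-24
~$ dial gapto d→^
= 0
~$ dial lastday
= 1976-03-31

Answer: cur=2087-05-03


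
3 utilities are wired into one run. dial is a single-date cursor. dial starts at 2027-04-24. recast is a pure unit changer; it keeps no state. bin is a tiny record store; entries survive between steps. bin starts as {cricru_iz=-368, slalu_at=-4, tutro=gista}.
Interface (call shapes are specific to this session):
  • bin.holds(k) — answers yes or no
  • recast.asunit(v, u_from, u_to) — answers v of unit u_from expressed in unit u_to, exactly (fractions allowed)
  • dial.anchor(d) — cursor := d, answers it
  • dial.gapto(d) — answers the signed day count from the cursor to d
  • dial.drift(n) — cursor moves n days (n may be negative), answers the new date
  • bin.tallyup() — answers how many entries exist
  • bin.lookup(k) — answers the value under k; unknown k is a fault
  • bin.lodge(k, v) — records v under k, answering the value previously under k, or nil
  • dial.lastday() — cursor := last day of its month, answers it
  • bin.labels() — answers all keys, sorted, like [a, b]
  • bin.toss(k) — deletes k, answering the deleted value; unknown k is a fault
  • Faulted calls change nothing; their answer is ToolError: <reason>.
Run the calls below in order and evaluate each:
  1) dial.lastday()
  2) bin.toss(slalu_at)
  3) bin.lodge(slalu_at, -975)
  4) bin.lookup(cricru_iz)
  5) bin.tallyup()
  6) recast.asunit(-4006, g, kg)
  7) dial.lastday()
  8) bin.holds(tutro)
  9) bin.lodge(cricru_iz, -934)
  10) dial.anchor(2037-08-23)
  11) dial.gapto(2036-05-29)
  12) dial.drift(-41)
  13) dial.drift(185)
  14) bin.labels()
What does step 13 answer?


Answer: 2038-01-14

Derivation:
~$ dial.lastday
:: 2027-04-30
~$ bin.toss k→slalu_at
:: -4
~$ bin.lodge k→slalu_at v→-975
:: nil
~$ bin.lookup k→cricru_iz
:: -368
~$ bin.tallyup
:: 3
~$ recast.asunit v→-4006 u_from→g u_to→kg
:: -2003/500
~$ dial.lastday
:: 2027-04-30
~$ bin.holds k→tutro
:: yes
~$ bin.lodge k→cricru_iz v→-934
:: -368
~$ dial.anchor d→2037-08-23
:: 2037-08-23
~$ dial.gapto d→2036-05-29
:: -451
~$ dial.drift n→-41
:: 2037-07-13
~$ dial.drift n→185
:: 2038-01-14
~$ bin.labels
:: [cricru_iz, slalu_at, tutro]


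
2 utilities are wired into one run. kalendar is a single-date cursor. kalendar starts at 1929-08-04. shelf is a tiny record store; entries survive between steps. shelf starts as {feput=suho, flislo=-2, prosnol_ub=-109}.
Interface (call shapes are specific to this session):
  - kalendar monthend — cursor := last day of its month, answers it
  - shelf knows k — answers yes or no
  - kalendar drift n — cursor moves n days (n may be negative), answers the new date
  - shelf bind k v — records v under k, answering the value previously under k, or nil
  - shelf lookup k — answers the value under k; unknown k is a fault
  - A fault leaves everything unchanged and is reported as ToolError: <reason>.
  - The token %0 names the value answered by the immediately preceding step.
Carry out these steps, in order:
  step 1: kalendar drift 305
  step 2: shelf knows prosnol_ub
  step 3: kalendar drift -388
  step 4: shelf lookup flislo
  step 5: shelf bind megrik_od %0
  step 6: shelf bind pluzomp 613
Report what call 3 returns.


Answer: 1929-05-13

Derivation:
> kalendar drift 305
= 1930-06-05
> shelf knows prosnol_ub
= yes
> kalendar drift -388
= 1929-05-13
> shelf lookup flislo
= -2
> shelf bind megrik_od %0
= nil
> shelf bind pluzomp 613
= nil


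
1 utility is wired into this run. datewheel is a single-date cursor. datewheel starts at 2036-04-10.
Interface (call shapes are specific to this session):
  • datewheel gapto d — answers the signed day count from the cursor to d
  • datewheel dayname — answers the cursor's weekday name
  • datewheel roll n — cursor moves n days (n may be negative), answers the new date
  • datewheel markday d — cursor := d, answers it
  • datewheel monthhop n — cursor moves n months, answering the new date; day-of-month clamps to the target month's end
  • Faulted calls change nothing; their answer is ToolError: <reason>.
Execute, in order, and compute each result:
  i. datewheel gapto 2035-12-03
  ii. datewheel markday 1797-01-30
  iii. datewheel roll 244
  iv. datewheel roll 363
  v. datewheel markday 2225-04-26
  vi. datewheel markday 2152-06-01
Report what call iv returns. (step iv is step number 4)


Act: datewheel gapto[d=2035-12-03]
Obs: -129
Act: datewheel markday[d=1797-01-30]
Obs: 1797-01-30
Act: datewheel roll[n=244]
Obs: 1797-10-01
Act: datewheel roll[n=363]
Obs: 1798-09-29
Act: datewheel markday[d=2225-04-26]
Obs: 2225-04-26
Act: datewheel markday[d=2152-06-01]
Obs: 2152-06-01

Answer: 1798-09-29


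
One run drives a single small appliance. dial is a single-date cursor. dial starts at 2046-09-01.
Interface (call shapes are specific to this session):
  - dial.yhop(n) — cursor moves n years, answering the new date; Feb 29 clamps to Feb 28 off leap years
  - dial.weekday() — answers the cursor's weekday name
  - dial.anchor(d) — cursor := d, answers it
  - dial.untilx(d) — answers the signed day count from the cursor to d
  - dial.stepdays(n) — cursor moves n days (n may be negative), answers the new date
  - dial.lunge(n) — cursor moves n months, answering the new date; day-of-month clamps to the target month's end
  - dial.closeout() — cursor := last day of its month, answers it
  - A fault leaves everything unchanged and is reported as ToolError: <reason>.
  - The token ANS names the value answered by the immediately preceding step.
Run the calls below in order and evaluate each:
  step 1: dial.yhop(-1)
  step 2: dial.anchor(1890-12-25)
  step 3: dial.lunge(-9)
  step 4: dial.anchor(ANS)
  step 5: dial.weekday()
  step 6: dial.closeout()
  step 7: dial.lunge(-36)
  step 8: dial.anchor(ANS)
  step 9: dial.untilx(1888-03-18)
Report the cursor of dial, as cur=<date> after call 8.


Answer: cur=1887-03-31

Derivation:
~$ dial.yhop n: -1
[out] 2045-09-01
~$ dial.anchor d: 1890-12-25
[out] 1890-12-25
~$ dial.lunge n: -9
[out] 1890-03-25
~$ dial.anchor d: ANS
[out] 1890-03-25
~$ dial.weekday
[out] Tuesday
~$ dial.closeout
[out] 1890-03-31
~$ dial.lunge n: -36
[out] 1887-03-31
~$ dial.anchor d: ANS
[out] 1887-03-31
~$ dial.untilx d: 1888-03-18
[out] 353


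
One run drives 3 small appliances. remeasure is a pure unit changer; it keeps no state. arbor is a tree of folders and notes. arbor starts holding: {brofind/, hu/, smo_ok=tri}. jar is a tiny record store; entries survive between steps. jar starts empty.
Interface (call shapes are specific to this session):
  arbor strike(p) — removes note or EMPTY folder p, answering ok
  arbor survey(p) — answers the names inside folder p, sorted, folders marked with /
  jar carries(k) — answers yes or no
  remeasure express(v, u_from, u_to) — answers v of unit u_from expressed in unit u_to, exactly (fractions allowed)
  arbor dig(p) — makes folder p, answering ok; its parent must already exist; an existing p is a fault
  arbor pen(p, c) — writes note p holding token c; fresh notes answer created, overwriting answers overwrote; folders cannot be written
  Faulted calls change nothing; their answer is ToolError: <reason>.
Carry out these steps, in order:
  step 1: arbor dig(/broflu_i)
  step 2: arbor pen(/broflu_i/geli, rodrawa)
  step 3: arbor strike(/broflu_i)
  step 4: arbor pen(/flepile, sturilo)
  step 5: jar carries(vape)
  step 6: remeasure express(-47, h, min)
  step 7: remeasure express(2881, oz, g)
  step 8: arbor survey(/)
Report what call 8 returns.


Answer: [brofind/, broflu_i/, flepile, hu/, smo_ok]

Derivation:
% 1. arbor dig(p='/broflu_i') -> ok
% 2. arbor pen(p='/broflu_i/geli', c='rodrawa') -> created
% 3. arbor strike(p='/broflu_i') -> ToolError: not empty
% 4. arbor pen(p='/flepile', c='sturilo') -> created
% 5. jar carries(k='vape') -> no
% 6. remeasure express(v='-47', u_from='h', u_to='min') -> -2820
% 7. remeasure express(v='2881', u_from='oz', u_to='g') -> 130679961797/1600000
% 8. arbor survey(p='/') -> [brofind/, broflu_i/, flepile, hu/, smo_ok]


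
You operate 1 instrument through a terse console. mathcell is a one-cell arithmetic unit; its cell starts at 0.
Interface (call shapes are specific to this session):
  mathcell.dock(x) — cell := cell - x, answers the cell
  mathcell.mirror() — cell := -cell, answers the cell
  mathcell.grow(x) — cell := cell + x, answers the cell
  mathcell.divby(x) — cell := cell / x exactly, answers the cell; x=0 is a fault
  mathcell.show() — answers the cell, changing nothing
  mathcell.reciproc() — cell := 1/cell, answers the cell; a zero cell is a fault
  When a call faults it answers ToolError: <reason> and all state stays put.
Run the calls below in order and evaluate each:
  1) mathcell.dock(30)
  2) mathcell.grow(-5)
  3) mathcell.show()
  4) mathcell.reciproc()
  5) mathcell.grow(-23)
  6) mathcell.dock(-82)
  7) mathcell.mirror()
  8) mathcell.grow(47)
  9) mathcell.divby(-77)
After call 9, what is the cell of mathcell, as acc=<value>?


Answer: acc=419/2695

Derivation:
→ mathcell.dock(30)
← -30
→ mathcell.grow(-5)
← -35
→ mathcell.show()
← -35
→ mathcell.reciproc()
← -1/35
→ mathcell.grow(-23)
← -806/35
→ mathcell.dock(-82)
← 2064/35
→ mathcell.mirror()
← -2064/35
→ mathcell.grow(47)
← -419/35
→ mathcell.divby(-77)
← 419/2695


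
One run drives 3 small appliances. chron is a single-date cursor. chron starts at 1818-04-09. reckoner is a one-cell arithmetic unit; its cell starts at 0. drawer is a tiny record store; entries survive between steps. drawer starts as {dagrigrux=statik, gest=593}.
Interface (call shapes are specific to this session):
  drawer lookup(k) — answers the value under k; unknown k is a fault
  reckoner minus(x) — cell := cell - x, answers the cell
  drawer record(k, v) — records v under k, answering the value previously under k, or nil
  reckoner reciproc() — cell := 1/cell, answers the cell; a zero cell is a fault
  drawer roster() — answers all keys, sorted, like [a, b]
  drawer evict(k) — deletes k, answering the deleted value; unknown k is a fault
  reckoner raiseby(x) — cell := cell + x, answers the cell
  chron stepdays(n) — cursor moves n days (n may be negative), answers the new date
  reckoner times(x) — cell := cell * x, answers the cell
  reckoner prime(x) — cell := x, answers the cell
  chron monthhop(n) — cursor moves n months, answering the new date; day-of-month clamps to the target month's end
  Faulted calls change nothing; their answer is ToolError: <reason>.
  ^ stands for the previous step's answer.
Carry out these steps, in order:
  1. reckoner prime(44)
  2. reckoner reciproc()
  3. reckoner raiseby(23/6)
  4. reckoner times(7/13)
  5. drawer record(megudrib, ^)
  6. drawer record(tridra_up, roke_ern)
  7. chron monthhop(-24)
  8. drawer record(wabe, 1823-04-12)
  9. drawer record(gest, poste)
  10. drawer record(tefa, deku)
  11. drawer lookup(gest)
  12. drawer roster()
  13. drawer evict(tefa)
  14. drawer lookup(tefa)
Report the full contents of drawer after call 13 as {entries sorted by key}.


>>> reckoner prime x→44
:: 44
>>> reckoner reciproc
:: 1/44
>>> reckoner raiseby x→23/6
:: 509/132
>>> reckoner times x→7/13
:: 3563/1716
>>> drawer record k→megudrib v→^
:: nil
>>> drawer record k→tridra_up v→roke_ern
:: nil
>>> chron monthhop n→-24
:: 1816-04-09
>>> drawer record k→wabe v→1823-04-12
:: nil
>>> drawer record k→gest v→poste
:: 593
>>> drawer record k→tefa v→deku
:: nil
>>> drawer lookup k→gest
:: poste
>>> drawer roster
:: [dagrigrux, gest, megudrib, tefa, tridra_up, wabe]
>>> drawer evict k→tefa
:: deku
>>> drawer lookup k→tefa
:: ToolError: no such key tefa

Answer: {dagrigrux=statik, gest=poste, megudrib=3563/1716, tridra_up=roke_ern, wabe=1823-04-12}
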